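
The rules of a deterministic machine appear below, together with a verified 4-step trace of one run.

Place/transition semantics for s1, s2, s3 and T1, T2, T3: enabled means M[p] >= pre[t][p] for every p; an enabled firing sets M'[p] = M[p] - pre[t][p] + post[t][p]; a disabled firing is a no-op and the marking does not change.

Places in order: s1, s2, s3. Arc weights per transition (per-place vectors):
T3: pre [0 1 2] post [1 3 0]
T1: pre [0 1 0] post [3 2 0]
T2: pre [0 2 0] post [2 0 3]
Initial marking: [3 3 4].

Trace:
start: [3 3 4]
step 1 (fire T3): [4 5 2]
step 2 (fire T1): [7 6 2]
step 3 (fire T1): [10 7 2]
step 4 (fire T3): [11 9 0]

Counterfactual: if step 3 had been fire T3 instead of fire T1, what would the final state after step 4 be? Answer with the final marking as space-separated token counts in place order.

8 8 0

(re-executing from step 3 with the substitution; state before step 3: [7 6 2])
step 3 (fire T3): [8 8 0]
step 4 (fire T3): [8 8 0]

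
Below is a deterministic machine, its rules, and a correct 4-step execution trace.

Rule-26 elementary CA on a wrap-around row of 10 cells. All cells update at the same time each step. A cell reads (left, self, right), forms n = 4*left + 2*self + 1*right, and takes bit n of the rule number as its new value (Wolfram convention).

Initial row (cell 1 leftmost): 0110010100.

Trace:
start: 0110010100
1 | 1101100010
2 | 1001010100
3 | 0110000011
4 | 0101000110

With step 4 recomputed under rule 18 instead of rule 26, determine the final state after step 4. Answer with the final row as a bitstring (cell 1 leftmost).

0001000100

(re-executing step 4 under rule 18; state before step 4: 0110000011)
4 | 0001000100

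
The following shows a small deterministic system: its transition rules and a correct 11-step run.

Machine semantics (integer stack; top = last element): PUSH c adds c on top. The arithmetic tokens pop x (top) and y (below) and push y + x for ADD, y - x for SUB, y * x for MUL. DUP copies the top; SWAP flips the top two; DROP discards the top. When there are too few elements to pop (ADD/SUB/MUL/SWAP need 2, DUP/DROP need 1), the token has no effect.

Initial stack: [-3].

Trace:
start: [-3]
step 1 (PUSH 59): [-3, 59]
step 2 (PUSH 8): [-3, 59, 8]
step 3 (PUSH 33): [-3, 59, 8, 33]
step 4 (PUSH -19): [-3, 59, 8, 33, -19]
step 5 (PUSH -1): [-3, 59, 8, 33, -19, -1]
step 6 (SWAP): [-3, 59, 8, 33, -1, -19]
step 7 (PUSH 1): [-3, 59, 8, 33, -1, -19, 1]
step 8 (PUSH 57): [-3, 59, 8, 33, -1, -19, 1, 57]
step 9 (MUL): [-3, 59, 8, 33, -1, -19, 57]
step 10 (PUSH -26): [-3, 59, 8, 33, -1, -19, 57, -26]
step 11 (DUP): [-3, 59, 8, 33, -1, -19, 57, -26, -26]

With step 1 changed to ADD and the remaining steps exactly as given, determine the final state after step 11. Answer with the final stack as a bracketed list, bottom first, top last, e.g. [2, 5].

(re-executing from step 1 with the substitution; state before step 1: [-3])
step 1 (ADD): [-3]
step 2 (PUSH 8): [-3, 8]
step 3 (PUSH 33): [-3, 8, 33]
step 4 (PUSH -19): [-3, 8, 33, -19]
step 5 (PUSH -1): [-3, 8, 33, -19, -1]
step 6 (SWAP): [-3, 8, 33, -1, -19]
step 7 (PUSH 1): [-3, 8, 33, -1, -19, 1]
step 8 (PUSH 57): [-3, 8, 33, -1, -19, 1, 57]
step 9 (MUL): [-3, 8, 33, -1, -19, 57]
step 10 (PUSH -26): [-3, 8, 33, -1, -19, 57, -26]
step 11 (DUP): [-3, 8, 33, -1, -19, 57, -26, -26]

[-3, 8, 33, -1, -19, 57, -26, -26]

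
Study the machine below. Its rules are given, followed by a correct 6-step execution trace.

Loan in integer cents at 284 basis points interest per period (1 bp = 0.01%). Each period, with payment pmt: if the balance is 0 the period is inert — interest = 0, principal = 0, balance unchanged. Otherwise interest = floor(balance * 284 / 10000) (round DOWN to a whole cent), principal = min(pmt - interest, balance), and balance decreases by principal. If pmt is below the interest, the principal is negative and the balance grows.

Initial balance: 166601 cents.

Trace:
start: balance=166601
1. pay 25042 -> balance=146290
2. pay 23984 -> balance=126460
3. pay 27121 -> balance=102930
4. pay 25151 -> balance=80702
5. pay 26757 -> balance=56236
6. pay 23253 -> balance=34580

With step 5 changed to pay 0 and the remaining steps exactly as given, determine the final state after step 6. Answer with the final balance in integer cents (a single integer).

(re-executing from step 5 with the substitution; state before step 5: balance=80702)
5. pay 0 -> balance=82993
6. pay 23253 -> balance=62097

62097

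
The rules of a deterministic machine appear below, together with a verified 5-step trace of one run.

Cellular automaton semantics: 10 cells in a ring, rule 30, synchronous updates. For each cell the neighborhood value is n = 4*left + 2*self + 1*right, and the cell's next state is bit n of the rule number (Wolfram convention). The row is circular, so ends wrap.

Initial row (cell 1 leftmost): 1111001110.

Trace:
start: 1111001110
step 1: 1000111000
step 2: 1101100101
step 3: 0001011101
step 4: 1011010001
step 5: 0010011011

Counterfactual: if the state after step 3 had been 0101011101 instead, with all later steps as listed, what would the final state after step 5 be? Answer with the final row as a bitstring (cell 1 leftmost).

state after step 3 := 0101011101
step 4: 0101010001
step 5: 0101011011

0101011011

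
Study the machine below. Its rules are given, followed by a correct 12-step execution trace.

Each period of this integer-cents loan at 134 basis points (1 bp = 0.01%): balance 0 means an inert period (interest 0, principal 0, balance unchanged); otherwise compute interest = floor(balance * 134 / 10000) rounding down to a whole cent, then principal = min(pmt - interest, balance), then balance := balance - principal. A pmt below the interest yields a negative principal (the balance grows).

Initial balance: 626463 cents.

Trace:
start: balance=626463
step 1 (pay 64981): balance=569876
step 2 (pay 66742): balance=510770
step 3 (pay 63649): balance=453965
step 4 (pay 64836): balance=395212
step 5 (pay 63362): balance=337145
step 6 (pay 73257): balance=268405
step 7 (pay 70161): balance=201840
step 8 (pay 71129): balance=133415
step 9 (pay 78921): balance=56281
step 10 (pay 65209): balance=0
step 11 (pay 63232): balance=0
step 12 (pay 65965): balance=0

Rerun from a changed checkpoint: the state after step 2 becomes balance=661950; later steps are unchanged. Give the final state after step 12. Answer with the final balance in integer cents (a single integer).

34266

state after step 2 := balance=661950
step 3 (pay 63649): balance=607171
step 4 (pay 64836): balance=550471
step 5 (pay 63362): balance=494485
step 6 (pay 73257): balance=427854
step 7 (pay 70161): balance=363426
step 8 (pay 71129): balance=297166
step 9 (pay 78921): balance=222227
step 10 (pay 65209): balance=159995
step 11 (pay 63232): balance=98906
step 12 (pay 65965): balance=34266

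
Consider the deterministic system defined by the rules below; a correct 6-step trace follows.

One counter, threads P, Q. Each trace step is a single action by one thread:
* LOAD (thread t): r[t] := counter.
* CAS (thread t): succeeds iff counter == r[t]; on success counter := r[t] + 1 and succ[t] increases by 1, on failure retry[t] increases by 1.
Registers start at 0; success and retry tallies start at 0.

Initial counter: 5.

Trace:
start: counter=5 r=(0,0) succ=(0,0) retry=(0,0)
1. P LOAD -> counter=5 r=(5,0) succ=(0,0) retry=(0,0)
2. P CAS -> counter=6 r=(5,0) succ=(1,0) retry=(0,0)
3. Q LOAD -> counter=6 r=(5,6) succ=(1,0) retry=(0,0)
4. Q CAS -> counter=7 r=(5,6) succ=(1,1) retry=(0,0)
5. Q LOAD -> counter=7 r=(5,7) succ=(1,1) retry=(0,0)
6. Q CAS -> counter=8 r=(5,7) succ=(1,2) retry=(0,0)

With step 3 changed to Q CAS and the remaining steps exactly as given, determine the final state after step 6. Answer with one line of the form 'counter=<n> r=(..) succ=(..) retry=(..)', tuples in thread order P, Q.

counter=7 r=(5,6) succ=(1,1) retry=(0,2)

(re-executing from step 3 with the substitution; state before step 3: counter=6 r=(5,0) succ=(1,0) retry=(0,0))
3. Q CAS -> counter=6 r=(5,0) succ=(1,0) retry=(0,1)
4. Q CAS -> counter=6 r=(5,0) succ=(1,0) retry=(0,2)
5. Q LOAD -> counter=6 r=(5,6) succ=(1,0) retry=(0,2)
6. Q CAS -> counter=7 r=(5,6) succ=(1,1) retry=(0,2)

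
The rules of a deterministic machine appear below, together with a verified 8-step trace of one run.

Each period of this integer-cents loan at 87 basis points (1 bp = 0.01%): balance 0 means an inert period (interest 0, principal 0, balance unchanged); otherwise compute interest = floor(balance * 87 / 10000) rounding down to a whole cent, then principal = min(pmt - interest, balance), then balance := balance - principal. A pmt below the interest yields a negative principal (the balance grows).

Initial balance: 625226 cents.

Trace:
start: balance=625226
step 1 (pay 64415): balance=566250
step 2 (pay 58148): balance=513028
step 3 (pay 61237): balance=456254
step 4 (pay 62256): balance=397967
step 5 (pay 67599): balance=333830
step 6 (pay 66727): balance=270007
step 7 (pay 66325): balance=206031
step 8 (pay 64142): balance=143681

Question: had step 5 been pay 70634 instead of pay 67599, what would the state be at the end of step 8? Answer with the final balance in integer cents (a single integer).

140565

(re-executing from step 5 with the substitution; state before step 5: balance=397967)
step 5 (pay 70634): balance=330795
step 6 (pay 66727): balance=266945
step 7 (pay 66325): balance=202942
step 8 (pay 64142): balance=140565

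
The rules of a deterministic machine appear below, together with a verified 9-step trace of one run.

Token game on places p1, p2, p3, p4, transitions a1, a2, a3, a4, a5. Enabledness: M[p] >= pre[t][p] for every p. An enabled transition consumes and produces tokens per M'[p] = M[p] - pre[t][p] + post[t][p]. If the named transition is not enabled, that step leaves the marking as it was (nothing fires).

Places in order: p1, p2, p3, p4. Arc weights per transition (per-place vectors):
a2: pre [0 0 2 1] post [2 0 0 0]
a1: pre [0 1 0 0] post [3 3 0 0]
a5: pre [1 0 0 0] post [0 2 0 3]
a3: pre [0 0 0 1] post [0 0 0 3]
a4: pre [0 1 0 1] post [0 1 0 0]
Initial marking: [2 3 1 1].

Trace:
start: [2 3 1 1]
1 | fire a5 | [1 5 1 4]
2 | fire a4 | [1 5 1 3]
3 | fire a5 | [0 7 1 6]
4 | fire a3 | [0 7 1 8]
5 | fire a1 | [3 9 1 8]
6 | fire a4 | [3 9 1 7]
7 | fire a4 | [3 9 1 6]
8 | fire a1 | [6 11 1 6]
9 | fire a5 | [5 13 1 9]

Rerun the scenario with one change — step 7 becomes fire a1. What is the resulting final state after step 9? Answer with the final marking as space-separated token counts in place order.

8 15 1 10

(re-executing from step 7 with the substitution; state before step 7: [3 9 1 7])
7 | fire a1 | [6 11 1 7]
8 | fire a1 | [9 13 1 7]
9 | fire a5 | [8 15 1 10]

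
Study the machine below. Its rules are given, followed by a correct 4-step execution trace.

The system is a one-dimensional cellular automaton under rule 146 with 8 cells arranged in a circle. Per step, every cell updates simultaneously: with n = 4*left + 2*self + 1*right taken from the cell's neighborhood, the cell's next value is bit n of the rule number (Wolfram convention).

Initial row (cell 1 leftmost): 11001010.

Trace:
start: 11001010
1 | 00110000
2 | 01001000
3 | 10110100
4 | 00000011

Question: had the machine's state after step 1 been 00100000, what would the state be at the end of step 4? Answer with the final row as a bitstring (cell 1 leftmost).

state after step 1 := 00100000
2 | 01010000
3 | 10001000
4 | 01010101

01010101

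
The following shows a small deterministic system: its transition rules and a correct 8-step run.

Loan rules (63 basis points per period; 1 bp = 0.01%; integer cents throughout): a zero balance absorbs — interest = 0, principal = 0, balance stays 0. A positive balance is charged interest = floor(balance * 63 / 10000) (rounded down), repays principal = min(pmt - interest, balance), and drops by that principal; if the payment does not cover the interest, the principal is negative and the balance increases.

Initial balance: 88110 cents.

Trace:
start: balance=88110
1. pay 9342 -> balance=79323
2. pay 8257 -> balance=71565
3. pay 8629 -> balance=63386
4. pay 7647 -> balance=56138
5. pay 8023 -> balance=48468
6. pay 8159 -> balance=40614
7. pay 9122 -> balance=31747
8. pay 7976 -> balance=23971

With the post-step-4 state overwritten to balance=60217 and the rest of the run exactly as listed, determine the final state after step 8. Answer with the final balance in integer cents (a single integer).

28154

state after step 4 := balance=60217
5. pay 8023 -> balance=52573
6. pay 8159 -> balance=44745
7. pay 9122 -> balance=35904
8. pay 7976 -> balance=28154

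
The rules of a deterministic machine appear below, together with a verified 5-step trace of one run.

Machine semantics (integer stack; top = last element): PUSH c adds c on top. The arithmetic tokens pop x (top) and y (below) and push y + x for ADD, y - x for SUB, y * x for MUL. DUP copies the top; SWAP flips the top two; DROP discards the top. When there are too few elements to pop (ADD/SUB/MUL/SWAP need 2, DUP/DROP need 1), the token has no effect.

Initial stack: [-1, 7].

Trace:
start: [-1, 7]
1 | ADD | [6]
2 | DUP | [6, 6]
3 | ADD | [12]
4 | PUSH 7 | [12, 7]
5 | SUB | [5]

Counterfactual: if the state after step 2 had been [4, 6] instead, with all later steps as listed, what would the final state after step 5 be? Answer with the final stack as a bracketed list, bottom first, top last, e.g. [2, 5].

state after step 2 := [4, 6]
3 | ADD | [10]
4 | PUSH 7 | [10, 7]
5 | SUB | [3]

[3]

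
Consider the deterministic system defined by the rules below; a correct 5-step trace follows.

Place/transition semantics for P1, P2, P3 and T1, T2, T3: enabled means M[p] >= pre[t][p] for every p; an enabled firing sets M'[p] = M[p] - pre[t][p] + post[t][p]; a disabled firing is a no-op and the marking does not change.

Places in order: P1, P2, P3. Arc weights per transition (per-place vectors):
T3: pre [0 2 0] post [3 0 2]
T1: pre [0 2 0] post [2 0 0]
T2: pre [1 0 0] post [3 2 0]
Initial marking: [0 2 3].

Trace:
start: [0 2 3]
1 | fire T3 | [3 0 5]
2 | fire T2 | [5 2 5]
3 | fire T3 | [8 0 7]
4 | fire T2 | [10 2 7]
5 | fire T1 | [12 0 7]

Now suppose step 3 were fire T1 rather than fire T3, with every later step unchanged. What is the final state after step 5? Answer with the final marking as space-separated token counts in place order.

(re-executing from step 3 with the substitution; state before step 3: [5 2 5])
3 | fire T1 | [7 0 5]
4 | fire T2 | [9 2 5]
5 | fire T1 | [11 0 5]

11 0 5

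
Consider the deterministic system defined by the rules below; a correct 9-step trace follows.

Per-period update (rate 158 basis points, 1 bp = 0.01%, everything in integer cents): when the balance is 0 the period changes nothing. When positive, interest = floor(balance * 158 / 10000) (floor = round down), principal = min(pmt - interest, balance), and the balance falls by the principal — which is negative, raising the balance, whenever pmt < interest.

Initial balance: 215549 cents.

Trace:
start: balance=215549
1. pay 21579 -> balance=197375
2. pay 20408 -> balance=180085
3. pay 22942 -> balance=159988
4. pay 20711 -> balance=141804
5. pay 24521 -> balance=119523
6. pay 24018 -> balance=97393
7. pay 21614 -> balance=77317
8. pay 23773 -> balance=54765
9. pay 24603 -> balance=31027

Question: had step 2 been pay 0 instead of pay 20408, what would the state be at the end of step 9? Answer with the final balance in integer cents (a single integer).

53803

(re-executing from step 2 with the substitution; state before step 2: balance=197375)
2. pay 0 -> balance=200493
3. pay 22942 -> balance=180718
4. pay 20711 -> balance=162862
5. pay 24521 -> balance=140914
6. pay 24018 -> balance=119122
7. pay 21614 -> balance=99390
8. pay 23773 -> balance=77187
9. pay 24603 -> balance=53803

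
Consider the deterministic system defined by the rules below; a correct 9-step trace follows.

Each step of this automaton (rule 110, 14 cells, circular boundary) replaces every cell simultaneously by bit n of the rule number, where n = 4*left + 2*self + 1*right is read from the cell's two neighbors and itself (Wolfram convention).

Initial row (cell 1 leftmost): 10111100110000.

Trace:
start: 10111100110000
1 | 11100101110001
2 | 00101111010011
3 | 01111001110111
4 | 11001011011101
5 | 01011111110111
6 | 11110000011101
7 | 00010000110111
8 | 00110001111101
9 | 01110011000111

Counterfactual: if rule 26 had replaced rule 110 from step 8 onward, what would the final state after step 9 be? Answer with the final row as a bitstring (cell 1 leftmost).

(re-executing steps 8..9 under rule 26; state before step 8: 00010000110111)
8 | 10101001100100
9 | 00000111011011

00000111011011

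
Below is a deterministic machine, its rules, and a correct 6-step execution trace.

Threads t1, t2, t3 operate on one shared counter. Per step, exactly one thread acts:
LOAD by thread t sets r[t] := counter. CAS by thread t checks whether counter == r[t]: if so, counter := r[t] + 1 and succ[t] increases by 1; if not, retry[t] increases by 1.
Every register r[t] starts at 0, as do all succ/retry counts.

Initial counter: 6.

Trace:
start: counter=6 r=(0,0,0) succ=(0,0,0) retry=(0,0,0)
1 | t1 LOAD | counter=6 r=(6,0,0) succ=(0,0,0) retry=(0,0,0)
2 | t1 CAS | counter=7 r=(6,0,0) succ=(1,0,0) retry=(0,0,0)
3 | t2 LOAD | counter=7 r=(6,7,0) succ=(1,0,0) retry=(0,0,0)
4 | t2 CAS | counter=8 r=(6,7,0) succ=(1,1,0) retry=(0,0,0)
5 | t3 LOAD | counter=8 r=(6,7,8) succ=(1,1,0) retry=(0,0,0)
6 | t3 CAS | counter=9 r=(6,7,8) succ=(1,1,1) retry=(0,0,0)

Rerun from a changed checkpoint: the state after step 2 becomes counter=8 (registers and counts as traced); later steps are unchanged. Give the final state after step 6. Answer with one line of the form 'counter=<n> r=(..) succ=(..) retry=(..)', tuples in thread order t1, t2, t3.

counter=10 r=(6,8,9) succ=(1,1,1) retry=(0,0,0)

state after step 2 := counter=8 r=(6,0,0) succ=(1,0,0) retry=(0,0,0)
3 | t2 LOAD | counter=8 r=(6,8,0) succ=(1,0,0) retry=(0,0,0)
4 | t2 CAS | counter=9 r=(6,8,0) succ=(1,1,0) retry=(0,0,0)
5 | t3 LOAD | counter=9 r=(6,8,9) succ=(1,1,0) retry=(0,0,0)
6 | t3 CAS | counter=10 r=(6,8,9) succ=(1,1,1) retry=(0,0,0)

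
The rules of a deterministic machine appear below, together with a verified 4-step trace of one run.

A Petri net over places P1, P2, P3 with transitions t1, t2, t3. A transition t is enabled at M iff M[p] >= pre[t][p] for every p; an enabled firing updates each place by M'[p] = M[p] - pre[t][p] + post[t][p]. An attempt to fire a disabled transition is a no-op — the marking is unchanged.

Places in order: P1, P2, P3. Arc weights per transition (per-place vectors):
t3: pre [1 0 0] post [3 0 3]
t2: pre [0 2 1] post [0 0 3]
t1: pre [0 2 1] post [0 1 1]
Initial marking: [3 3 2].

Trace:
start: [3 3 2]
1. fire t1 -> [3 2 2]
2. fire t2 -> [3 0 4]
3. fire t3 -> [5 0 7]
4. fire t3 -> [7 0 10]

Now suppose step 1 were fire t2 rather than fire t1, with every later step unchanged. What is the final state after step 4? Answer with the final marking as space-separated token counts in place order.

7 1 10

(re-executing from step 1 with the substitution; state before step 1: [3 3 2])
1. fire t2 -> [3 1 4]
2. fire t2 -> [3 1 4]
3. fire t3 -> [5 1 7]
4. fire t3 -> [7 1 10]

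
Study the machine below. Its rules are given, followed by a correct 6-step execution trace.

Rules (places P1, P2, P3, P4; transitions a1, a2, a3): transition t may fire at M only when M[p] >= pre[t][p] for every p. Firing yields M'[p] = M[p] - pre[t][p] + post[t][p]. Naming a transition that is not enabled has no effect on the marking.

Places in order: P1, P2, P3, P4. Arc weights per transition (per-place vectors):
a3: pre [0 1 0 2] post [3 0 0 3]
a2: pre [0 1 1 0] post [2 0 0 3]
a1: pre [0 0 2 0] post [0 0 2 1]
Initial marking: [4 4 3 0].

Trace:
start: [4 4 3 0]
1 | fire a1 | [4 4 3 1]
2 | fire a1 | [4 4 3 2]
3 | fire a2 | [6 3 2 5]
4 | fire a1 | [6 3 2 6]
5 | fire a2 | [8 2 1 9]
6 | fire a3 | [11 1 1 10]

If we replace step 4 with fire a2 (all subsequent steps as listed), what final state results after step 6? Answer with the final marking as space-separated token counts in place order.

13 0 0 12

(re-executing from step 4 with the substitution; state before step 4: [6 3 2 5])
4 | fire a2 | [8 2 1 8]
5 | fire a2 | [10 1 0 11]
6 | fire a3 | [13 0 0 12]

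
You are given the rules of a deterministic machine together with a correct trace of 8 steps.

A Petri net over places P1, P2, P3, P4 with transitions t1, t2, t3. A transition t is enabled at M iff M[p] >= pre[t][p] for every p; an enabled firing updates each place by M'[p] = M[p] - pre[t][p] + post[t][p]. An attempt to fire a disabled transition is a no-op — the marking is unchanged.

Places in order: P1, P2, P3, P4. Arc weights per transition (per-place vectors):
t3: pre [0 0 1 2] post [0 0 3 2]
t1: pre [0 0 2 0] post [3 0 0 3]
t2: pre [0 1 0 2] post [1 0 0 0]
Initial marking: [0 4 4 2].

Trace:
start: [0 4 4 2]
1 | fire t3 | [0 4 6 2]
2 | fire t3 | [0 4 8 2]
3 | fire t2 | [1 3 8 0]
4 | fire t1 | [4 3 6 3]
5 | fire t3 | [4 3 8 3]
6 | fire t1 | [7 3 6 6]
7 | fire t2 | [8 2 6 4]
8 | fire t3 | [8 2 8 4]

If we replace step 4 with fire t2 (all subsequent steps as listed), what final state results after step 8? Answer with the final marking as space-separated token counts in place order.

5 2 6 1

(re-executing from step 4 with the substitution; state before step 4: [1 3 8 0])
4 | fire t2 | [1 3 8 0]
5 | fire t3 | [1 3 8 0]
6 | fire t1 | [4 3 6 3]
7 | fire t2 | [5 2 6 1]
8 | fire t3 | [5 2 6 1]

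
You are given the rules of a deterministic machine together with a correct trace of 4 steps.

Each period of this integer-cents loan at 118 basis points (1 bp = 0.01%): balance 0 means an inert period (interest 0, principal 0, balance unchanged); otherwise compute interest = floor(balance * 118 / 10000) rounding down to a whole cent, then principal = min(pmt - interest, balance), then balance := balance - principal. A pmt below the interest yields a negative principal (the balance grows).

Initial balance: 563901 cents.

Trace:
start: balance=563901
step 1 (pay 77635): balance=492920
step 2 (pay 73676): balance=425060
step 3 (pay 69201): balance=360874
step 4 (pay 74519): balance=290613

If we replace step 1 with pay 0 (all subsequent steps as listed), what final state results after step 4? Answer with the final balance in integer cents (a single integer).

371029

(re-executing from step 1 with the substitution; state before step 1: balance=563901)
step 1 (pay 0): balance=570555
step 2 (pay 73676): balance=503611
step 3 (pay 69201): balance=440352
step 4 (pay 74519): balance=371029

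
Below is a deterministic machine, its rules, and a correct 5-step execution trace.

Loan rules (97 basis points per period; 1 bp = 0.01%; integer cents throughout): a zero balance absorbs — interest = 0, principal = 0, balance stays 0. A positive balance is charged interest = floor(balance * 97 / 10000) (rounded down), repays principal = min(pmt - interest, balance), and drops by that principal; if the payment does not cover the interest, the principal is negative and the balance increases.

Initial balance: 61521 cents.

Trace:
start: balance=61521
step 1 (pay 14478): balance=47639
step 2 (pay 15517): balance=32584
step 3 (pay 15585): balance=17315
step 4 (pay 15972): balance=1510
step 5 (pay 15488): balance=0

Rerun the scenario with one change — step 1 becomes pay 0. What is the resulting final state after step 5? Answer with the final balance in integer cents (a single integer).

(re-executing from step 1 with the substitution; state before step 1: balance=61521)
step 1 (pay 0): balance=62117
step 2 (pay 15517): balance=47202
step 3 (pay 15585): balance=32074
step 4 (pay 15972): balance=16413
step 5 (pay 15488): balance=1084

1084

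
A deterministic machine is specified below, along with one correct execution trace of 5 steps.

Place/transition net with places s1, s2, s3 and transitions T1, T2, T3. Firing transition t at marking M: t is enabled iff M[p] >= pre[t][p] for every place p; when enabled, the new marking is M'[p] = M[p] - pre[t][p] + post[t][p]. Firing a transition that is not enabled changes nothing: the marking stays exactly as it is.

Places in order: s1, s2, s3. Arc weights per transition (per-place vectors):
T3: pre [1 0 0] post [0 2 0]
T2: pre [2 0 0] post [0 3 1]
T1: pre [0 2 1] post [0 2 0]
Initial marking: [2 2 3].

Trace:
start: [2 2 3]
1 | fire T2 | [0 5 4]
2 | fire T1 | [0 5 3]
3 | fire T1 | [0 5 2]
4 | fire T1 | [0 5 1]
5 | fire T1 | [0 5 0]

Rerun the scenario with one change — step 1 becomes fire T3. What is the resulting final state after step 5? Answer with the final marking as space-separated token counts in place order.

1 4 0

(re-executing from step 1 with the substitution; state before step 1: [2 2 3])
1 | fire T3 | [1 4 3]
2 | fire T1 | [1 4 2]
3 | fire T1 | [1 4 1]
4 | fire T1 | [1 4 0]
5 | fire T1 | [1 4 0]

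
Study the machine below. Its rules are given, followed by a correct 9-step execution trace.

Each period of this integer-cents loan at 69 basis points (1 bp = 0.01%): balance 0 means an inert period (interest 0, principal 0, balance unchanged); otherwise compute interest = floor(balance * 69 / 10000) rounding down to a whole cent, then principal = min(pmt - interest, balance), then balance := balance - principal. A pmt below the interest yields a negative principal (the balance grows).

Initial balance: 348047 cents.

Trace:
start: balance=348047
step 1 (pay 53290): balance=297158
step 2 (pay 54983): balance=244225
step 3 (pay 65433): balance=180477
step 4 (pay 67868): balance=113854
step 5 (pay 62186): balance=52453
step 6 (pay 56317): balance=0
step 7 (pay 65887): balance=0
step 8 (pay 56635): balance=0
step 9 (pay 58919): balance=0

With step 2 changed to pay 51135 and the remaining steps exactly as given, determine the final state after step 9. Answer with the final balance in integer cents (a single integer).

(re-executing from step 2 with the substitution; state before step 2: balance=297158)
step 2 (pay 51135): balance=248073
step 3 (pay 65433): balance=184351
step 4 (pay 67868): balance=117755
step 5 (pay 62186): balance=56381
step 6 (pay 56317): balance=453
step 7 (pay 65887): balance=0
step 8 (pay 56635): balance=0
step 9 (pay 58919): balance=0

0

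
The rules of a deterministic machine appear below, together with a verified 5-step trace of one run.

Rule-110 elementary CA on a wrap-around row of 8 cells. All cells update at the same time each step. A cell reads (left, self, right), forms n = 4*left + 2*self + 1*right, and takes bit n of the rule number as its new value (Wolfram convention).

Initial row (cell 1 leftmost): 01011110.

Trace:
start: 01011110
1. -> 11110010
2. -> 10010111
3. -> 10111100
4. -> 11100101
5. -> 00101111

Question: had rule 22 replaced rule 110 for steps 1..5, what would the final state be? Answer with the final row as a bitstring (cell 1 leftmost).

(re-executing steps 1..5 under rule 22; state before step 1: 01011110)
1. -> 11000001
2. -> 00100010
3. -> 01110111
4. -> 00000000
5. -> 00000000

00000000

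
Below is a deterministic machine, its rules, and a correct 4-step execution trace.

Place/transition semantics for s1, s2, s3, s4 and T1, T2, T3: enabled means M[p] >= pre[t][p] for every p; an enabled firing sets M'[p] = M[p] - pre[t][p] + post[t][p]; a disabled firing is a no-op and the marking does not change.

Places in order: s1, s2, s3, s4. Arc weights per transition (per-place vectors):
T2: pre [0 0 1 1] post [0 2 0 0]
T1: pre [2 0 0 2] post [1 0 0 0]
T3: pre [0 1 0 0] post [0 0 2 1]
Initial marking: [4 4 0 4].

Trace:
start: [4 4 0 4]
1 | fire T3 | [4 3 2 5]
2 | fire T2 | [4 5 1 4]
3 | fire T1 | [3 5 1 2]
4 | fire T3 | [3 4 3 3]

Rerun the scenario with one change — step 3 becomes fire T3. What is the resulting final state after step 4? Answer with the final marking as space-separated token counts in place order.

4 3 5 6

(re-executing from step 3 with the substitution; state before step 3: [4 5 1 4])
3 | fire T3 | [4 4 3 5]
4 | fire T3 | [4 3 5 6]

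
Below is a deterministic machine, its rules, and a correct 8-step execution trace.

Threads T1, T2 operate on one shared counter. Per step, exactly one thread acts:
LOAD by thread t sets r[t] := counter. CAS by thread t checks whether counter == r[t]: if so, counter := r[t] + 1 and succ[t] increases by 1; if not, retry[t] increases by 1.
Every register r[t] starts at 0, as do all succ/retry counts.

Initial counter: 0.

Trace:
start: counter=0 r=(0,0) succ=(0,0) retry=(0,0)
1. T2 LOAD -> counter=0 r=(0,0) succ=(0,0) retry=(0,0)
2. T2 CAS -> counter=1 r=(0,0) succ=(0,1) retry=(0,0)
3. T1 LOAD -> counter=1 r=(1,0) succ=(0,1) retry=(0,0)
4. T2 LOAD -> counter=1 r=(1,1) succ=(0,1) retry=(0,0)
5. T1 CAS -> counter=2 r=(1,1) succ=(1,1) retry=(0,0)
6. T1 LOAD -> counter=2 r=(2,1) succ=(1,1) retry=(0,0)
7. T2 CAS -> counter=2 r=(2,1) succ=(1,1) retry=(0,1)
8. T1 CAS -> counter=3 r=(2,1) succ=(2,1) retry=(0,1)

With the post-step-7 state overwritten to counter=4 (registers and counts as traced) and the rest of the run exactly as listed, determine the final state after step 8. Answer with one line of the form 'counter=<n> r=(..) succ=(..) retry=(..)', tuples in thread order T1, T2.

state after step 7 := counter=4 r=(2,1) succ=(1,1) retry=(0,1)
8. T1 CAS -> counter=4 r=(2,1) succ=(1,1) retry=(1,1)

counter=4 r=(2,1) succ=(1,1) retry=(1,1)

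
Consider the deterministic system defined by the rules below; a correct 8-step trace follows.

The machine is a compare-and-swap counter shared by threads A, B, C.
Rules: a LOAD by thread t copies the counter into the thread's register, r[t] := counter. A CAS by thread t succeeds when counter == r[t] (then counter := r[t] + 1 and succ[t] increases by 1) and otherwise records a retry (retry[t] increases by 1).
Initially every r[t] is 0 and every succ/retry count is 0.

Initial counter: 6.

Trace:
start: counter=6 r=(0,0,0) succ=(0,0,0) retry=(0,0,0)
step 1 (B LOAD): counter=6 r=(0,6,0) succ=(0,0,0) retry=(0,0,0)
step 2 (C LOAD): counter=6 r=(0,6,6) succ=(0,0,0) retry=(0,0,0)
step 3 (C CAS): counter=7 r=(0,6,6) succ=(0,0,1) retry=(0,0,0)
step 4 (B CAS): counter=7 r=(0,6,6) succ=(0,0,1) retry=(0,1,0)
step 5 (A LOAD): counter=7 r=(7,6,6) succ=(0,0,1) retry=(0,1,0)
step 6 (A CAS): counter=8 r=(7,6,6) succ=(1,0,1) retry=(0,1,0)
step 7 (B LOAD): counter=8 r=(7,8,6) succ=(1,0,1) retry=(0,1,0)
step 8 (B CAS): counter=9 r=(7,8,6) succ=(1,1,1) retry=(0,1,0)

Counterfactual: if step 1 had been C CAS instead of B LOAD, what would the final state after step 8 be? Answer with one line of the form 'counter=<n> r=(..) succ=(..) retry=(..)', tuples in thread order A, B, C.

(re-executing from step 1 with the substitution; state before step 1: counter=6 r=(0,0,0) succ=(0,0,0) retry=(0,0,0))
step 1 (C CAS): counter=6 r=(0,0,0) succ=(0,0,0) retry=(0,0,1)
step 2 (C LOAD): counter=6 r=(0,0,6) succ=(0,0,0) retry=(0,0,1)
step 3 (C CAS): counter=7 r=(0,0,6) succ=(0,0,1) retry=(0,0,1)
step 4 (B CAS): counter=7 r=(0,0,6) succ=(0,0,1) retry=(0,1,1)
step 5 (A LOAD): counter=7 r=(7,0,6) succ=(0,0,1) retry=(0,1,1)
step 6 (A CAS): counter=8 r=(7,0,6) succ=(1,0,1) retry=(0,1,1)
step 7 (B LOAD): counter=8 r=(7,8,6) succ=(1,0,1) retry=(0,1,1)
step 8 (B CAS): counter=9 r=(7,8,6) succ=(1,1,1) retry=(0,1,1)

counter=9 r=(7,8,6) succ=(1,1,1) retry=(0,1,1)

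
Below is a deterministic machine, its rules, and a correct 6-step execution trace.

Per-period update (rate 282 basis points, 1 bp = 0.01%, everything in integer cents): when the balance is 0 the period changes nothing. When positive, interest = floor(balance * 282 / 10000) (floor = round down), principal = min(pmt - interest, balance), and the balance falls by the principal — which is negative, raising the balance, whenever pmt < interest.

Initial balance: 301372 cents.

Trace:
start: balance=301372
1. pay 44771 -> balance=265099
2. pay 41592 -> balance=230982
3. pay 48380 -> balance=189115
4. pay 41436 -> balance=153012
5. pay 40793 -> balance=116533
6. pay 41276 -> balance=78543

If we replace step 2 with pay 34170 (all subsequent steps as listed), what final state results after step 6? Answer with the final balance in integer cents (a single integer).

(re-executing from step 2 with the substitution; state before step 2: balance=265099)
2. pay 34170 -> balance=238404
3. pay 48380 -> balance=196746
4. pay 41436 -> balance=160858
5. pay 40793 -> balance=124601
6. pay 41276 -> balance=86838

86838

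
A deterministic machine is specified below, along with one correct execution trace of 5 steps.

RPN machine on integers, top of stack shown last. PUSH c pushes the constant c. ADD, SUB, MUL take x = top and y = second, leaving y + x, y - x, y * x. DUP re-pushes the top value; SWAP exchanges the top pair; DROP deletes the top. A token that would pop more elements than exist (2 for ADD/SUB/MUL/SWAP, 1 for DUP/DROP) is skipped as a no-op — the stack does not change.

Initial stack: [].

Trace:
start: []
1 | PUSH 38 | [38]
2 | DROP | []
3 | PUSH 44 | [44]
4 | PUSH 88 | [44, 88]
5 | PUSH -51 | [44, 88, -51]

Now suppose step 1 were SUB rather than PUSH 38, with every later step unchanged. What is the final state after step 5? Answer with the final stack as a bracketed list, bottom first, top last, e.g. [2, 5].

(re-executing from step 1 with the substitution; state before step 1: [])
1 | SUB | []
2 | DROP | []
3 | PUSH 44 | [44]
4 | PUSH 88 | [44, 88]
5 | PUSH -51 | [44, 88, -51]

[44, 88, -51]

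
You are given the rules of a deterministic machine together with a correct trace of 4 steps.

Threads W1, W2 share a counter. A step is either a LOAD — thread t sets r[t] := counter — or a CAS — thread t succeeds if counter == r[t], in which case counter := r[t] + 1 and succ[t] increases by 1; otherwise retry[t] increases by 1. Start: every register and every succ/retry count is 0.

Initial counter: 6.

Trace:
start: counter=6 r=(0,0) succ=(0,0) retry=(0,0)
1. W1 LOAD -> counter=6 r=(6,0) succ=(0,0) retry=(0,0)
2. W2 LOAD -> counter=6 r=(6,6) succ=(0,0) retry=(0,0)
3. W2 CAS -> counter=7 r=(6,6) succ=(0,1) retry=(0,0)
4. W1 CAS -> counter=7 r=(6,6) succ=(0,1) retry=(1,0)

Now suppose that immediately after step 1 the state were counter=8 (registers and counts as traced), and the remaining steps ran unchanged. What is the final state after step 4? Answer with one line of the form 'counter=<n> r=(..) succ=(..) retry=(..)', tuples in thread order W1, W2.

state after step 1 := counter=8 r=(6,0) succ=(0,0) retry=(0,0)
2. W2 LOAD -> counter=8 r=(6,8) succ=(0,0) retry=(0,0)
3. W2 CAS -> counter=9 r=(6,8) succ=(0,1) retry=(0,0)
4. W1 CAS -> counter=9 r=(6,8) succ=(0,1) retry=(1,0)

counter=9 r=(6,8) succ=(0,1) retry=(1,0)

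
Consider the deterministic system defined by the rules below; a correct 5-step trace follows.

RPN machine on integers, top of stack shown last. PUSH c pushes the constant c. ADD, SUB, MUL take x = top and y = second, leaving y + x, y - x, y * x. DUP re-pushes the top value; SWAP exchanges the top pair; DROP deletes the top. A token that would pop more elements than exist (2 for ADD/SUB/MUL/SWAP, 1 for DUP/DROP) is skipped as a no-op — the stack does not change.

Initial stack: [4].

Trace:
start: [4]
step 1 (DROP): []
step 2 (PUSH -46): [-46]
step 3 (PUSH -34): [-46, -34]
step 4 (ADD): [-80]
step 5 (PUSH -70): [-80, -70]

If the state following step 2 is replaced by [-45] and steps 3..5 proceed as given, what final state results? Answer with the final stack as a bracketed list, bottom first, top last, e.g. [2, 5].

state after step 2 := [-45]
step 3 (PUSH -34): [-45, -34]
step 4 (ADD): [-79]
step 5 (PUSH -70): [-79, -70]

[-79, -70]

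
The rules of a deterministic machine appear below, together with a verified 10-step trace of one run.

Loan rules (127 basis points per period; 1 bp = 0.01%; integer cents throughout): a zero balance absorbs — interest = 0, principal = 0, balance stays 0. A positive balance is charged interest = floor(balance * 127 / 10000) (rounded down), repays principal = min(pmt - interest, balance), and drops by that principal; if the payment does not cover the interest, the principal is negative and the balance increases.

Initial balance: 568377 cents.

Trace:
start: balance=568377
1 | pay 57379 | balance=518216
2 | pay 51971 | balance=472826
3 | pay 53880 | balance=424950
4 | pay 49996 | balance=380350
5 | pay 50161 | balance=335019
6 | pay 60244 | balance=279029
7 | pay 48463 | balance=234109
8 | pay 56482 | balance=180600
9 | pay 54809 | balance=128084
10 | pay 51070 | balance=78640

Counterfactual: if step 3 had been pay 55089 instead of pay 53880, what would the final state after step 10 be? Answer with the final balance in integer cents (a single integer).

77320

(re-executing from step 3 with the substitution; state before step 3: balance=472826)
3 | pay 55089 | balance=423741
4 | pay 49996 | balance=379126
5 | pay 50161 | balance=333779
6 | pay 60244 | balance=277773
7 | pay 48463 | balance=232837
8 | pay 56482 | balance=179312
9 | pay 54809 | balance=126780
10 | pay 51070 | balance=77320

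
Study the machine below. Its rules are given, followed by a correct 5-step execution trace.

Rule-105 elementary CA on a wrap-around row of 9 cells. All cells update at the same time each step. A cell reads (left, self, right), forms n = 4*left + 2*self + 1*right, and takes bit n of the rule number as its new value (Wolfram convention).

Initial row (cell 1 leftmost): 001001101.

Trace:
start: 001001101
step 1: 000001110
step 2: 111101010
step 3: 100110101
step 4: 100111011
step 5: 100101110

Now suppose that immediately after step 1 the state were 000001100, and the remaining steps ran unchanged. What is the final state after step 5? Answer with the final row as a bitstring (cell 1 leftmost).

state after step 1 := 000001100
step 2: 111101101
step 3: 000111111
step 4: 010100001
step 5: 101001100

101001100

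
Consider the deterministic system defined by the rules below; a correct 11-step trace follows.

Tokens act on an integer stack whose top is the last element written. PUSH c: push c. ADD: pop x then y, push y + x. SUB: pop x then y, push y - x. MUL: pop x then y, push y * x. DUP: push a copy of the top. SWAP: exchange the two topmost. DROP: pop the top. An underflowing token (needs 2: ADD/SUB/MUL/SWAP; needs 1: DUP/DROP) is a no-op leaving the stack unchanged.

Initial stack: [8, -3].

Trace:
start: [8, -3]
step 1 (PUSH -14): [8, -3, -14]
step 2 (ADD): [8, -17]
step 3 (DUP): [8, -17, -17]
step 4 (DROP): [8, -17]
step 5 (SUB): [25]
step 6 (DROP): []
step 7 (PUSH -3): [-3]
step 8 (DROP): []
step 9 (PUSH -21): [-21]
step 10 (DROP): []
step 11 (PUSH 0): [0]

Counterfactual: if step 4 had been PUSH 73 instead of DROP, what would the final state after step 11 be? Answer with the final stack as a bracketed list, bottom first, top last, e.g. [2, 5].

[8, -17, 0]

(re-executing from step 4 with the substitution; state before step 4: [8, -17, -17])
step 4 (PUSH 73): [8, -17, -17, 73]
step 5 (SUB): [8, -17, -90]
step 6 (DROP): [8, -17]
step 7 (PUSH -3): [8, -17, -3]
step 8 (DROP): [8, -17]
step 9 (PUSH -21): [8, -17, -21]
step 10 (DROP): [8, -17]
step 11 (PUSH 0): [8, -17, 0]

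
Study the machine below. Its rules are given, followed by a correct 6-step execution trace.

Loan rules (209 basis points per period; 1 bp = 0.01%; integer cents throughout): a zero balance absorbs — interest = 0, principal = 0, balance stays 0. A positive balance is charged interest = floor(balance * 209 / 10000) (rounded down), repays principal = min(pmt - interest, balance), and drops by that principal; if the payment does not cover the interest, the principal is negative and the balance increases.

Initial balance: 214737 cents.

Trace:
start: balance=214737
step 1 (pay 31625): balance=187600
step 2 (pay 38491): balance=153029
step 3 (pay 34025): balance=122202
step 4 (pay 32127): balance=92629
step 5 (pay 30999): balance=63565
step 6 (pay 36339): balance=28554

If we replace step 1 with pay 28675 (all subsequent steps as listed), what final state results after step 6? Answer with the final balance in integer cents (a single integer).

(re-executing from step 1 with the substitution; state before step 1: balance=214737)
step 1 (pay 28675): balance=190550
step 2 (pay 38491): balance=156041
step 3 (pay 34025): balance=125277
step 4 (pay 32127): balance=95768
step 5 (pay 30999): balance=66770
step 6 (pay 36339): balance=31826

31826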